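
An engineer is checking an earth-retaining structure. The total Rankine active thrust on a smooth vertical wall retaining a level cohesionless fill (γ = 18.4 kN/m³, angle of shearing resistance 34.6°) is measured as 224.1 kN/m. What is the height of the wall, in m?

9.40 m

K_a = 0.2756. P_a = ½ K_a γ H² ⇒ H = √(2P_a/(K_a γ)).
H = √(2×224.1/(0.2756×18.4)) = 9.401 m.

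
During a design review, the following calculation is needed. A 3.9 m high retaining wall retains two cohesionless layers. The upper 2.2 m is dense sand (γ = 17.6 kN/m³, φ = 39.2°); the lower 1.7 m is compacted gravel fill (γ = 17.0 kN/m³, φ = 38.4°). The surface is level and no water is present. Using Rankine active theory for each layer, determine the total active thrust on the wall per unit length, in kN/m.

30.7 kN/m

K_a1 = tan²(45°−39.2°/2) = 0.2255; K_a2 = tan²(45°−38.4°/2) = 0.2337.
Layer 1: σ at base = K_a1 γ₁ h₁ = 8.730 kPa; P₁ = ½×8.730×2.2 = 9.603.
Layer 2: σ_v at top = γ₁h₁ = 38.72; σ_h top = K_a2×38.72 = 9.049; σ_h base = K_a2×(38.72+17.0×1.7) = 15.80.
P₂ = ½(9.049+15.80)×1.7 = 21.12. Total P_a = 9.603+21.12 = 30.73 kN/m.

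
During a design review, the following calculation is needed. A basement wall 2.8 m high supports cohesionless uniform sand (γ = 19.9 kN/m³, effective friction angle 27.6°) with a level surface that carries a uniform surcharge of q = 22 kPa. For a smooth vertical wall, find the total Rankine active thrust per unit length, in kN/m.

51.2 kN/m

K_a = tan²(45° − φ/2) = 0.3668.
Soil triangle: ½ K_a γ H² = 0.5×0.3668×19.9×2.8² = 28.61 kN/m.
Surcharge rectangle: K_a q H = 0.3668×22×2.8 = 22.59 kN/m.
Total = 28.61 + 22.59 = 51.21 kN/m.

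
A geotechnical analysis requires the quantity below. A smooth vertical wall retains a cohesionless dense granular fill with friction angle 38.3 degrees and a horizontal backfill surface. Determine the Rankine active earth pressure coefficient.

K_a = (1 − sin φ)/(1 + sin φ) = (1 − sin 38.3°)/(1 + sin 38.3°) = 0.2347.

0.235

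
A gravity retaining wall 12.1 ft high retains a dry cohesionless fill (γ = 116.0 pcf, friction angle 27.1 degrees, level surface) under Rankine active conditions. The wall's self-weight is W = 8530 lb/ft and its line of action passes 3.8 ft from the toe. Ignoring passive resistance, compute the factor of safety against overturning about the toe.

2.53

K_a = tan²(45° − 27.1°/2) = 0.3741.
P_a = ½K_aγH² = 0.5×0.3741×116.0×12.1² = 3176 lb/ft, acting at H/3 = 4.033 ft above the base.
Overturning moment M_o = P_a × H/3 = 3176 × 4.033 = 12810.
Resisting moment M_r = W × 3.8 = 8530 × 3.8 = 32410.
FS_overturning = M_r/M_o = 32410/12810 = 2.530.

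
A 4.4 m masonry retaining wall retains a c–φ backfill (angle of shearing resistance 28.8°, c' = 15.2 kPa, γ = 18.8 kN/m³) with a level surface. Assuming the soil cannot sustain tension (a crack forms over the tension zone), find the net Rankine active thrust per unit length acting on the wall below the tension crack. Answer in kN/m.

9.12 kN/m

K_a = 0.3498; √K_a = 0.5914.
Tension-crack depth z_c = 2c/(γ√K_a) = 2×15.2/(18.8×0.5914) = 2.734 m.
σ_a at base = K_a γ H − 2c√K_a = 0.3498×18.8×4.4 − 2×15.2×0.5914 = 10.95 kPa.
P_a = ½ × 10.95 × (H − z_c) = 0.5×10.95×1.666 = 9.123 kN/m.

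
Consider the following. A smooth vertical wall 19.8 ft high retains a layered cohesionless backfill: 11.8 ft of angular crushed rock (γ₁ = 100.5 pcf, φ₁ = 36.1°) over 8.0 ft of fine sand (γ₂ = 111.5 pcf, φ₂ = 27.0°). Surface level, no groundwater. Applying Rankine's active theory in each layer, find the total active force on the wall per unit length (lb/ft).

6710 lb/ft

K_a1 = tan²(45°−36.1°/2) = 0.2585; K_a2 = tan²(45°−27.0°/2) = 0.3755.
Layer 1: σ at base = K_a1 γ₁ h₁ = 306.6 psf; P₁ = ½×306.6×11.8 = 1809.
Layer 2: σ_v at top = γ₁h₁ = 1186; σ_h top = K_a2×1186 = 445.3; σ_h base = K_a2×(1186+111.5×8.0) = 780.3.
P₂ = ½(445.3+780.3)×8.0 = 4903. Total P_a = 1809+4903 = 6711 lb/ft.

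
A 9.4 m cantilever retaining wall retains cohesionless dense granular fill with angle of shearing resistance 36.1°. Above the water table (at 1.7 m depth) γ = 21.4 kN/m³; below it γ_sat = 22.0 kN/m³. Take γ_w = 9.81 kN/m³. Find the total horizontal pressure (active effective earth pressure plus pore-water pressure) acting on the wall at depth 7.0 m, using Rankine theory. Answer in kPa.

K_a = (1 − sin φ)/(1 + sin φ) = 0.2585.
γ' = 22.0 − 9.81 = 12.19 kN/m³.
Effective vertical stress at 7.0 m: σ'_v = 21.4×1.7 + 12.19×5.30 = 101.0 kPa.
σ'_h = K_a σ'_v = 0.2585 × 101.0 = 26.10 kPa; u = γ_w × 5.30 = 51.99 kPa.
Total σ_h = 26.10 + 51.99 = 78.10 kPa.

78.1 kPa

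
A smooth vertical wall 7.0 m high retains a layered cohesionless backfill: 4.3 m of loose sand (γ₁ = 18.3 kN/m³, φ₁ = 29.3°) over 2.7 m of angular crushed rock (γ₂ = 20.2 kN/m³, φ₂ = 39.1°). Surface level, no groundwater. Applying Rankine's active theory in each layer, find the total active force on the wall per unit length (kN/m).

K_a1 = tan²(45°−29.3°/2) = 0.3428; K_a2 = tan²(45°−39.1°/2) = 0.2265.
Layer 1: σ at base = K_a1 γ₁ h₁ = 26.98 kPa; P₁ = ½×26.98×4.3 = 58.00.
Layer 2: σ_v at top = γ₁h₁ = 78.69; σ_h top = K_a2×78.69 = 17.82; σ_h base = K_a2×(78.69+20.2×2.7) = 30.17.
P₂ = ½(17.82+30.17)×2.7 = 64.80. Total P_a = 58.00+64.80 = 122.8 kN/m.

123 kN/m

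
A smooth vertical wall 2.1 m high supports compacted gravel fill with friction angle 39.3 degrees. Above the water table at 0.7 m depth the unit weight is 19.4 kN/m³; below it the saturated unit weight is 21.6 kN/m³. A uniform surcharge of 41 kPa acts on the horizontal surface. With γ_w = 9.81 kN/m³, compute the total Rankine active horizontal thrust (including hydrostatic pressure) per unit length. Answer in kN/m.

36.9 kN/m

K_a = tan²(45° − φ/2) = 0.2245.
γ' = 21.6 − 9.81 = 11.79 kN/m³. h₂ = H − d_w = 1.4 m.
σ'_h: at surface K_a·q = 9.203; at WT K_a(q+γd_w) = 12.25; at base K_a(q+γd_w+γ'h₂) = 15.96 kPa.
P₁ = ½(9.203+12.25)×0.7 = 7.509; P₂ = ½(12.25+15.96)×1.4 = 19.74; P_w = ½γ_w h₂² = 9.614.
Total = 7.509+19.74+9.614 = 36.87 kN/m.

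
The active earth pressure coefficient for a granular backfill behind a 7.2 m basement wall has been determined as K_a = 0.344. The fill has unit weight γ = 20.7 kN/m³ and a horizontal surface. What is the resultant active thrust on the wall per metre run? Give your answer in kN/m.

185 kN/m

P = ½ K_a γ H² = 0.5 × 0.344 × 20.7 × 7.2² = 184.6 kN/m.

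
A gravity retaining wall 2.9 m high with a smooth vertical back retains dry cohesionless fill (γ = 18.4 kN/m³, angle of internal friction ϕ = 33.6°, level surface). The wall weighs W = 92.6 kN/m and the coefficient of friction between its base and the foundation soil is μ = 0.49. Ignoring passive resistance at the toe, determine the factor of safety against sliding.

K_a = tan²(45° − 33.6°/2) = 0.2875.
P_a = ½K_aγH² = 0.5×0.2875×18.4×2.9² = 22.24 kN/m, acting at H/3 = 0.9667 m above the base.
FS_sliding = μW / P_a = 0.49×92.6 / 22.24 = 2.040.

2.04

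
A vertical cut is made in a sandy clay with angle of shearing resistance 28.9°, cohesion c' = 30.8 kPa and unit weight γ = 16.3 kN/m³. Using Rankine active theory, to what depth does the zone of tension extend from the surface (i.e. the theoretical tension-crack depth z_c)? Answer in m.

6.40 m

K_a = tan²(45° − 28.9°/2) = 0.3484; √K_a = 0.5902.
The active pressure is zero where K_a γ z = 2c√K_a, so z_c = 2c/(γ√K_a) = 2×30.8/(16.3×0.5902) = 6.403 m.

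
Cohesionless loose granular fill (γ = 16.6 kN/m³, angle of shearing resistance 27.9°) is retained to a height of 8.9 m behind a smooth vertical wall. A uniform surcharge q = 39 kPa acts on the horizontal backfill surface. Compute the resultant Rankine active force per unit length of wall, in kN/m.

K_a = tan²(45° − φ/2) = 0.3625.
Soil triangle: ½ K_a γ H² = 0.5×0.3625×16.6×8.9² = 238.3 kN/m.
Surcharge rectangle: K_a q H = 0.3625×39×8.9 = 125.8 kN/m.
Total = 238.3 + 125.8 = 364.1 kN/m.

364 kN/m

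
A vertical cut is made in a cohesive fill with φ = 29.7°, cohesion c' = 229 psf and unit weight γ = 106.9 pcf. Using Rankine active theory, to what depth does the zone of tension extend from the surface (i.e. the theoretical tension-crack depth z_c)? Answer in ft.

7.38 ft

K_a = tan²(45° − 29.7°/2) = 0.3374; √K_a = 0.5808.
The active pressure is zero where K_a γ z = 2c√K_a, so z_c = 2c/(γ√K_a) = 2×229/(106.9×0.5808) = 7.376 ft.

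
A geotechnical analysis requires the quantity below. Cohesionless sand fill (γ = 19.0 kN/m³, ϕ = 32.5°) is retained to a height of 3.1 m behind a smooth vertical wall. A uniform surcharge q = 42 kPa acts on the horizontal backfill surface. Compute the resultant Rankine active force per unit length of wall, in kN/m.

K_a = tan²(45° − φ/2) = 0.3010.
Soil triangle: ½ K_a γ H² = 0.5×0.3010×19.0×3.1² = 27.48 kN/m.
Surcharge rectangle: K_a q H = 0.3010×42×3.1 = 39.19 kN/m.
Total = 27.48 + 39.19 = 66.67 kN/m.

66.7 kN/m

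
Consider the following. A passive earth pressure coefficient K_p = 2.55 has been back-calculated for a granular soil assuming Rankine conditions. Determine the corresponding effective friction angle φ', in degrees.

25.9°

K_p = (1+sin φ)/(1−sin φ) ⇒ sin φ = (K_p − 1)/(K_p + 1) = 0.4366.
φ = arcsin(0.4366) = 25.89°.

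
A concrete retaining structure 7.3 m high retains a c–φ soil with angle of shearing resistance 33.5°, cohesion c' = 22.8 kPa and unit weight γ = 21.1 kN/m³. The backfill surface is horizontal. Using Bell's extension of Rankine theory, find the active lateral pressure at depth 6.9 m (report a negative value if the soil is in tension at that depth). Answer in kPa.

17.5 kPa

K_a = (1 − sin φ)/(1 + sin φ) = 0.2887.
σ_a = K_a γ z − 2c√K_a = 0.2887×21.1×6.9 − 2×22.8×0.5373 = 17.53 kPa.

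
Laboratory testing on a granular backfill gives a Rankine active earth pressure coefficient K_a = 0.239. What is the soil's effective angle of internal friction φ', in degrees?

37.9°

K_a = tan²(45° − φ/2) ⇒ 45° − φ/2 = arctan(√0.239) = 26.05°.
φ = 2(45° − 26.05°) = 37.89°.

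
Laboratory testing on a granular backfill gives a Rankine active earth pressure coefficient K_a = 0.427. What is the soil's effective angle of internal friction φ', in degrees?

K_a = tan²(45° − φ/2) ⇒ 45° − φ/2 = arctan(√0.427) = 33.16°.
φ = 2(45° − 33.16°) = 23.67°.

23.7°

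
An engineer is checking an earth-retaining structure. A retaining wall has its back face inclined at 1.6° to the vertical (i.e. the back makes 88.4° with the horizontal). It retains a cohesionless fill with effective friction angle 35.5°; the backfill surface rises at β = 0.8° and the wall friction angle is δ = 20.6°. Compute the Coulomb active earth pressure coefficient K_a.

K_a = sin²(α+φ) / [sin²α · sin(α−δ) · (1 + √{sin(φ+δ)sin(φ−β) / (sin(α−δ)sin(α+β))})²].
With α = 88.4°, φ = 35.5°, δ = 20.6°, β = 0.8°: K_a = 0.2534.

0.253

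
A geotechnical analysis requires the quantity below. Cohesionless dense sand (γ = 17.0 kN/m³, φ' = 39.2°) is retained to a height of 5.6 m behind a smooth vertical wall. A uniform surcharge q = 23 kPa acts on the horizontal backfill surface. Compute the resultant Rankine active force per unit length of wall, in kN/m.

K_a = tan²(45° − φ/2) = 0.2255.
Soil triangle: ½ K_a γ H² = 0.5×0.2255×17.0×5.6² = 60.10 kN/m.
Surcharge rectangle: K_a q H = 0.2255×23×5.6 = 29.04 kN/m.
Total = 60.10 + 29.04 = 89.14 kN/m.

89.1 kN/m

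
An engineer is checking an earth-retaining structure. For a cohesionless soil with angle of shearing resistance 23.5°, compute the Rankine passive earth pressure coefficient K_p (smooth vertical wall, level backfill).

2.33

K_p = (1 + sin φ)/(1 − sin φ) = tan²(45° + 23.5°/2) = 2.326.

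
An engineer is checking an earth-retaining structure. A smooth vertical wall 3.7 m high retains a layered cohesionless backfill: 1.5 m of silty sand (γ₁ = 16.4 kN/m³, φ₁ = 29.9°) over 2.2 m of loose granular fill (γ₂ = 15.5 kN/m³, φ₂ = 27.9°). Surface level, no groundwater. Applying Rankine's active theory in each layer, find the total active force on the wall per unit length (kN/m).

K_a1 = tan²(45°−29.9°/2) = 0.3347; K_a2 = tan²(45°−27.9°/2) = 0.3625.
Layer 1: σ at base = K_a1 γ₁ h₁ = 8.233 kPa; P₁ = ½×8.233×1.5 = 6.175.
Layer 2: σ_v at top = γ₁h₁ = 24.60; σ_h top = K_a2×24.60 = 8.917; σ_h base = K_a2×(24.60+15.5×2.2) = 21.28.
P₂ = ½(8.917+21.28)×2.2 = 33.21. Total P_a = 6.175+33.21 = 39.39 kN/m.

39.4 kN/m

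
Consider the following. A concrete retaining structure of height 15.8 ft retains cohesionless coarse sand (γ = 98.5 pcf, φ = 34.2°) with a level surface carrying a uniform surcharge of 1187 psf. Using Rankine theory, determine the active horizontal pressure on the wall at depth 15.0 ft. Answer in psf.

747 psf

K_a = (1 − sin φ)/(1 + sin φ) = 0.2803.
σ_v = γz + q = 98.5 × 15.0 + 1187 = 2664 psf.
σ_h = K_a σ_v = 0.2803 × 2664 = 747.0 psf.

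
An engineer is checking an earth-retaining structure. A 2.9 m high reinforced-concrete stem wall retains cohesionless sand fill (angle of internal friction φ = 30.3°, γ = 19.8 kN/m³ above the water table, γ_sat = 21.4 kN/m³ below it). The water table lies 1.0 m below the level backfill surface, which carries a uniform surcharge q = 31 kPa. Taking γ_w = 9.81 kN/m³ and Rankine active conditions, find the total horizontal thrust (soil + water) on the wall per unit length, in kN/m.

69.9 kN/m

K_a = tan²(45° − φ/2) = 0.3293.
γ' = 21.4 − 9.81 = 11.59 kN/m³. h₂ = H − d_w = 1.9 m.
σ'_h: at surface K_a·q = 10.21; at WT K_a(q+γd_w) = 16.73; at base K_a(q+γd_w+γ'h₂) = 23.98 kPa.
P₁ = ½(10.21+16.73)×1.0 = 13.47; P₂ = ½(16.73+23.98)×1.9 = 38.68; P_w = ½γ_w h₂² = 17.71.
Total = 13.47+38.68+17.71 = 69.85 kN/m.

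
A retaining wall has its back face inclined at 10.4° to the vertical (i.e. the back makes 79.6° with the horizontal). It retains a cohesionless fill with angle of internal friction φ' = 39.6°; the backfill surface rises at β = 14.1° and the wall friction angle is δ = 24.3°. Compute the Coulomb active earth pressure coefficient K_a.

K_a = sin²(α+φ) / [sin²α · sin(α−δ) · (1 + √{sin(φ+δ)sin(φ−β) / (sin(α−δ)sin(α+β))})²].
With α = 79.6°, φ = 39.6°, δ = 24.3°, β = 14.1°: K_a = 0.3369.

0.337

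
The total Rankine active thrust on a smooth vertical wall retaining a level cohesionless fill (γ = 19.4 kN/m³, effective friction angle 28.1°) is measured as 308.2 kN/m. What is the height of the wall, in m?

9.40 m

K_a = 0.3596. P_a = ½ K_a γ H² ⇒ H = √(2P_a/(K_a γ)).
H = √(2×308.2/(0.3596×19.4)) = 9.400 m.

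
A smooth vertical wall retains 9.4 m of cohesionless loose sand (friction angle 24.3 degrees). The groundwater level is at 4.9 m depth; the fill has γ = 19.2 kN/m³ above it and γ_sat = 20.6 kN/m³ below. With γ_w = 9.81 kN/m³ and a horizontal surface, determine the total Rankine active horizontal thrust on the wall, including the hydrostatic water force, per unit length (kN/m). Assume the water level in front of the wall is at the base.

417 kN/m

K_a = tan²(45° − φ/2) = 0.4169.
γ' = 20.6 − 9.81 = 10.79 kN/m³. Depth below WT = 4.5 m.
σ'_h at WT = K_a γ d_w = 39.22 kPa; at base = 39.22 + K_a γ' × 4.5 = 59.47 kPa.
P₁ (0–4.9 m) = ½×39.22×4.9 = 96.10. P₂ (4.9–9.4 m) = ½(39.22+59.47)×4.5 = 222.1.
P_w = ½ γ_w h₂² = 0.5×9.81×4.5² = 99.33. Total = 96.10+222.1+99.33 = 417.5 kN/m.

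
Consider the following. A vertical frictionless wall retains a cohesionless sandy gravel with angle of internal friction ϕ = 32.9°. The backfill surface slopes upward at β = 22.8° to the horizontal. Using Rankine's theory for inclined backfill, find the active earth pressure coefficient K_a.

K_a = cos β · (cos β − √(cos²β − cos²φ)) / (cos β + √(cos²β − cos²φ)).
cos β = 0.9219, cos φ = 0.8396, √(cos²β − cos²φ) = 0.3806.
K_a = 0.9219 × (0.9219 − 0.3806)/(0.9219 + 0.3806) = 0.3831.

0.383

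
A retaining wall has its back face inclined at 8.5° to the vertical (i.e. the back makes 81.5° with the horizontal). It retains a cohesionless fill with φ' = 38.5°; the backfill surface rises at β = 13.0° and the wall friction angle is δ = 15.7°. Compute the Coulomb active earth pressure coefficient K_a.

K_a = sin²(α+φ) / [sin²α · sin(α−δ) · (1 + √{sin(φ+δ)sin(φ−β) / (sin(α−δ)sin(α+β))})²].
With α = 81.5°, φ = 38.5°, δ = 15.7°, β = 13.0°: K_a = 0.3204.

0.320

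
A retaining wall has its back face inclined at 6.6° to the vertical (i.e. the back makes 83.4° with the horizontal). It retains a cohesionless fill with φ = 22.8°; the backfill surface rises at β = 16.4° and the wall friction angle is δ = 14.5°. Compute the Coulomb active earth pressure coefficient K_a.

K_a = sin²(α+φ) / [sin²α · sin(α−δ) · (1 + √{sin(φ+δ)sin(φ−β) / (sin(α−δ)sin(α+β))})²].
With α = 83.4°, φ = 22.8°, δ = 14.5°, β = 16.4°: K_a = 0.6200.

0.620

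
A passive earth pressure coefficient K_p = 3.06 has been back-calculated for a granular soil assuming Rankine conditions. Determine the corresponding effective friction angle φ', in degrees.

K_p = (1+sin φ)/(1−sin φ) ⇒ sin φ = (K_p − 1)/(K_p + 1) = 0.5074.
φ = arcsin(0.5074) = 30.49°.

30.5°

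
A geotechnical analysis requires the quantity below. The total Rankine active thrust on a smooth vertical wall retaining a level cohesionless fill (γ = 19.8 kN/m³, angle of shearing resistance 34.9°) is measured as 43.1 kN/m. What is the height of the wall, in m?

K_a = 0.2721. P_a = ½ K_a γ H² ⇒ H = √(2P_a/(K_a γ)).
H = √(2×43.1/(0.2721×19.8)) = 4.000 m.

4.00 m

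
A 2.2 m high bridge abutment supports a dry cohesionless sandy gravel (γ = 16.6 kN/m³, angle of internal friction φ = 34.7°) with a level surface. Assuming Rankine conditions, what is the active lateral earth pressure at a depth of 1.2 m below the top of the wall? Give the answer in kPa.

5.47 kPa

K_a = (1 − sin φ)/(1 + sin φ) = 0.2745.
σ_h = K_a γ z = 0.2745 × 16.6 × 1.2 = 5.467 kPa.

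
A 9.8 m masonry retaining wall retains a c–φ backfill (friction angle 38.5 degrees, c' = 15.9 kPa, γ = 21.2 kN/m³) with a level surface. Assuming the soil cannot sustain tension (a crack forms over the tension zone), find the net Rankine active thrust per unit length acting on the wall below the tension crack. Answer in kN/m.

110 kN/m

K_a = 0.2327; √K_a = 0.4823.
Tension-crack depth z_c = 2c/(γ√K_a) = 2×15.9/(21.2×0.4823) = 3.110 m.
σ_a at base = K_a γ H − 2c√K_a = 0.2327×21.2×9.8 − 2×15.9×0.4823 = 33.00 kPa.
P_a = ½ × 33.00 × (H − z_c) = 0.5×33.00×6.690 = 110.4 kN/m.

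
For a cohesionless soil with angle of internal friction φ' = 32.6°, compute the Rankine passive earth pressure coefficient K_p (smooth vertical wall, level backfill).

3.34

K_p = (1 + sin φ)/(1 − sin φ) = tan²(45° + 32.6°/2) = 3.336.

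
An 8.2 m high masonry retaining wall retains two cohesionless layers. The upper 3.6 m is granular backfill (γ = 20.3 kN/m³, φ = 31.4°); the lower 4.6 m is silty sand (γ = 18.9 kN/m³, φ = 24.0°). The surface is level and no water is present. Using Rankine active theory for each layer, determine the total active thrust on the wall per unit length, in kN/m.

K_a1 = tan²(45°−31.4°/2) = 0.3149; K_a2 = tan²(45°−24.0°/2) = 0.4217.
Layer 1: σ at base = K_a1 γ₁ h₁ = 23.01 kPa; P₁ = ½×23.01×3.6 = 41.43.
Layer 2: σ_v at top = γ₁h₁ = 73.08; σ_h top = K_a2×73.08 = 30.82; σ_h base = K_a2×(73.08+18.9×4.6) = 67.49.
P₂ = ½(30.82+67.49)×4.6 = 226.1. Total P_a = 41.43+226.1 = 267.5 kN/m.

268 kN/m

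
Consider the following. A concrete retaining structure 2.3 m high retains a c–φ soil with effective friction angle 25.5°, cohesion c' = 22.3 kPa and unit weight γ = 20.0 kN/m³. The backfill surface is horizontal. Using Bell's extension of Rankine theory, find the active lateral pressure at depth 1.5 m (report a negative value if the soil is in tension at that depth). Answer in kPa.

-16.2 kPa

K_a = (1 − sin φ)/(1 + sin φ) = 0.3981.
σ_a = K_a γ z − 2c√K_a = 0.3981×20.0×1.5 − 2×22.3×0.6310 = -16.20 kPa.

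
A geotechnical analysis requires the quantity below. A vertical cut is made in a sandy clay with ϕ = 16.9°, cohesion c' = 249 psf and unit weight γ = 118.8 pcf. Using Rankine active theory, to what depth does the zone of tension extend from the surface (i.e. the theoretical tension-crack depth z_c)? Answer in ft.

5.65 ft

K_a = tan²(45° − 16.9°/2) = 0.5495; √K_a = 0.7413.
The active pressure is zero where K_a γ z = 2c√K_a, so z_c = 2c/(γ√K_a) = 2×249/(118.8×0.7413) = 5.655 ft.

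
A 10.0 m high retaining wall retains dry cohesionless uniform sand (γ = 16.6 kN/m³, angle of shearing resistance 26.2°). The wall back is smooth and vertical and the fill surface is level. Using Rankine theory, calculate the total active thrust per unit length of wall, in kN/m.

K_a = tan²(45° − φ/2) = 0.3874.
P_a = ½ K_a γ H² = 0.5 × 0.3874 × 16.6 × 10.0² = 321.6 kN/m.

322 kN/m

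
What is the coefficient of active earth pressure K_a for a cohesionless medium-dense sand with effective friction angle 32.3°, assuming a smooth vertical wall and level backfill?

K_a = (1 − sin φ)/(1 + sin φ) = (1 − sin 32.3°)/(1 + sin 32.3°) = 0.3035.

0.303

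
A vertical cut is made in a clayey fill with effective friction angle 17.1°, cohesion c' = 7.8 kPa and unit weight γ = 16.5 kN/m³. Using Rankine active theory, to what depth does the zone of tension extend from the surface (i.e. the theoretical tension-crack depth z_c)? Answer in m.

1.28 m

K_a = tan²(45° − 17.1°/2) = 0.5455; √K_a = 0.7386.
The active pressure is zero where K_a γ z = 2c√K_a, so z_c = 2c/(γ√K_a) = 2×7.8/(16.5×0.7386) = 1.280 m.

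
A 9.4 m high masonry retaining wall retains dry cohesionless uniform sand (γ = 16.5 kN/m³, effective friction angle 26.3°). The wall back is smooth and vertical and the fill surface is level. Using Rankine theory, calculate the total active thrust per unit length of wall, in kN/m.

281 kN/m

K_a = tan²(45° − φ/2) = 0.3859.
P_a = ½ K_a γ H² = 0.5 × 0.3859 × 16.5 × 9.4² = 281.3 kN/m.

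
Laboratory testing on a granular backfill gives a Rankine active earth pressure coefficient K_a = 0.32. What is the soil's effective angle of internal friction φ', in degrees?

K_a = tan²(45° − φ/2) ⇒ 45° − φ/2 = arctan(√0.32) = 29.50°.
φ = 2(45° − 29.50°) = 31.01°.

31.0°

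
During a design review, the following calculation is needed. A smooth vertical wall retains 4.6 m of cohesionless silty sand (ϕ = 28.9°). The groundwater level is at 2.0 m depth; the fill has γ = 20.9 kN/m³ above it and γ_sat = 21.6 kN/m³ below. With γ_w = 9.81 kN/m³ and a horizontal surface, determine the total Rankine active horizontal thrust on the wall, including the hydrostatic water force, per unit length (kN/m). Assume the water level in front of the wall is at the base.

99.5 kN/m

K_a = tan²(45° − φ/2) = 0.3484.
γ' = 21.6 − 9.81 = 11.79 kN/m³. Depth below WT = 2.6 m.
σ'_h at WT = K_a γ d_w = 14.56 kPa; at base = 14.56 + K_a γ' × 2.6 = 25.24 kPa.
P₁ (0–2.0 m) = ½×14.56×2.0 = 14.56. P₂ (2.0–4.6 m) = ½(14.56+25.24)×2.6 = 51.74.
P_w = ½ γ_w h₂² = 0.5×9.81×2.6² = 33.16. Total = 14.56+51.74+33.16 = 99.46 kN/m.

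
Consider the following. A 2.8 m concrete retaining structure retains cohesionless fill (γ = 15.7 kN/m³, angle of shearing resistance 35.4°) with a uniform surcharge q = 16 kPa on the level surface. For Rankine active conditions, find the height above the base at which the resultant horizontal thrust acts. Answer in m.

1.13 m

K_a = 0.2664.
Triangular part P₁ = ½K_aγH² = 16.40 at H/3 = 0.9333 m; rectangular part P₂ = K_a q H = 11.93 at H/2 = 1.400 m.
ȳ = (P₁·0.9333 + P₂·1.400)/(P₁+P₂) = 1.130 m.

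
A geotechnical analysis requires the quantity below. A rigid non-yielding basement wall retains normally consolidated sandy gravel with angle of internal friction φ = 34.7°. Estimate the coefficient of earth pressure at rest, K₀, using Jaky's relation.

K₀ = 1 − sin φ' = 1 − sin 34.7° = 0.4307.

0.431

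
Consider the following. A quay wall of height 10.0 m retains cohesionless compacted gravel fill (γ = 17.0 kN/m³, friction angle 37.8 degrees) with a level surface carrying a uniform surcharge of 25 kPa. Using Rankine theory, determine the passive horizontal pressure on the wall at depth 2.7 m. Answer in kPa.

K_p = (1 + sin φ)/(1 − sin φ) = 4.167.
σ_v = γz + q = 17.0 × 2.7 + 25 = 70.90 kPa.
σ_h = K_p σ_v = 4.167 × 70.90 = 295.4 kPa.

295 kPa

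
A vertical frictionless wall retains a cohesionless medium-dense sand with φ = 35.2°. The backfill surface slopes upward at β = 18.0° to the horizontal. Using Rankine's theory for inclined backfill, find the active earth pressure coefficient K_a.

0.307

K_a = cos β · (cos β − √(cos²β − cos²φ)) / (cos β + √(cos²β − cos²φ)).
cos β = 0.9511, cos φ = 0.8171, √(cos²β − cos²φ) = 0.4866.
K_a = 0.9511 × (0.9511 − 0.4866)/(0.9511 + 0.4866) = 0.3073.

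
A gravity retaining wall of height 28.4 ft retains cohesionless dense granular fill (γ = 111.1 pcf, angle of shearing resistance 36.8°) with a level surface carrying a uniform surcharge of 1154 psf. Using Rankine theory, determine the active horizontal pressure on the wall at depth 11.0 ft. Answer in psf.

K_a = (1 − sin φ)/(1 + sin φ) = 0.2508.
σ_v = γz + q = 111.1 × 11.0 + 1154 = 2376 psf.
σ_h = K_a σ_v = 0.2508 × 2376 = 595.8 psf.

596 psf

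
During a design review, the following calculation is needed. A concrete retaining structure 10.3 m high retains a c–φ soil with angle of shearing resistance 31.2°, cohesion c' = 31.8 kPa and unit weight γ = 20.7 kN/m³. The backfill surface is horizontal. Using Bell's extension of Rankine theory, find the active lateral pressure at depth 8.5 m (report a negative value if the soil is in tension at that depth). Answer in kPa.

K_a = (1 − sin φ)/(1 + sin φ) = 0.3175.
σ_a = K_a γ z − 2c√K_a = 0.3175×20.7×8.5 − 2×31.8×0.5635 = 20.03 kPa.

20.0 kPa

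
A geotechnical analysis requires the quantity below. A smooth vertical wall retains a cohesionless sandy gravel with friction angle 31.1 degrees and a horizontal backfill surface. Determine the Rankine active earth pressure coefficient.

K_a = tan²(45° − φ/2) = tan²(29.45°) = 0.3188.

0.319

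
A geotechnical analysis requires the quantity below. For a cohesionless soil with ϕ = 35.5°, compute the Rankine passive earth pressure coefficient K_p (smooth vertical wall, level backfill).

3.77

K_p = (1 + sin φ)/(1 − sin φ) = tan²(45° + 35.5°/2) = 3.770.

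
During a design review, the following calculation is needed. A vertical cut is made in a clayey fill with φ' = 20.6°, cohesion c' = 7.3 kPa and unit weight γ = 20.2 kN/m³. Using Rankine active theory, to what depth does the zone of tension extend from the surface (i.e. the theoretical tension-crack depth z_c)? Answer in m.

1.04 m

K_a = tan²(45° − 20.6°/2) = 0.4795; √K_a = 0.6924.
The active pressure is zero where K_a γ z = 2c√K_a, so z_c = 2c/(γ√K_a) = 2×7.3/(20.2×0.6924) = 1.044 m.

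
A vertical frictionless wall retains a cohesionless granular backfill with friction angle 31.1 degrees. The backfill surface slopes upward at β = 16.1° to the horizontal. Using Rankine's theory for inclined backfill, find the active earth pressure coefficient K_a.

0.361

K_a = cos β · (cos β − √(cos²β − cos²φ)) / (cos β + √(cos²β − cos²φ)).
cos β = 0.9608, cos φ = 0.8563, √(cos²β − cos²φ) = 0.4358.
K_a = 0.9608 × (0.9608 − 0.4358)/(0.9608 + 0.4358) = 0.3612.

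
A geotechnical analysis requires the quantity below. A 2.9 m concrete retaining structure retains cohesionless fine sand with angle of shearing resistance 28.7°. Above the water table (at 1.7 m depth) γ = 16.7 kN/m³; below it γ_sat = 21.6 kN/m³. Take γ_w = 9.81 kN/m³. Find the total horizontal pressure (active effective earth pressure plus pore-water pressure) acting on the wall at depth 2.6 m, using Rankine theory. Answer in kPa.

22.5 kPa

K_a = (1 − sin φ)/(1 + sin φ) = 0.3511.
γ' = 21.6 − 9.81 = 11.79 kN/m³.
Effective vertical stress at 2.6 m: σ'_v = 16.7×1.7 + 11.79×0.900 = 39.00 kPa.
σ'_h = K_a σ'_v = 0.3511 × 39.00 = 13.70 kPa; u = γ_w × 0.900 = 8.829 kPa.
Total σ_h = 13.70 + 8.829 = 22.52 kPa.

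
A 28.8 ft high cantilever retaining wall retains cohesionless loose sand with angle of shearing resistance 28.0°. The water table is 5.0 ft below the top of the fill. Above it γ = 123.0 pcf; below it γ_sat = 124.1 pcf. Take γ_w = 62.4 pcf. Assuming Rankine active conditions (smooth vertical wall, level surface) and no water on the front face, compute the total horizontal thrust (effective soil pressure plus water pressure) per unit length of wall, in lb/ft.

K_a = tan²(45° − φ/2) = 0.3610.
γ' = 124.1 − 62.4 = 61.70 pcf. Depth below WT = 23.8 ft.
σ'_h at WT = K_a γ d_w = 222.0 psf; at base = 222.0 + K_a γ' × 23.8 = 752.2 psf.
P₁ (0–5.0 ft) = ½×222.0×5.0 = 555.1. P₂ (5.0–28.8 ft) = ½(222.0+752.2)×23.8 = 11590.
P_w = ½ γ_w h₂² = 0.5×62.4×23.8² = 17670. Total = 555.1+11590+17670 = 29820 lb/ft.

29800 lb/ft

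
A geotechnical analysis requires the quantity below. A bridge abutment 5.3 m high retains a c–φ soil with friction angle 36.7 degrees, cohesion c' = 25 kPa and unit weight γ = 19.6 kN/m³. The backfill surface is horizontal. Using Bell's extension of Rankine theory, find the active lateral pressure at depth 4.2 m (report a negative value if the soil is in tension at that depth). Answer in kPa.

K_a = (1 − sin φ)/(1 + sin φ) = 0.2519.
σ_a = K_a γ z − 2c√K_a = 0.2519×19.6×4.2 − 2×25×0.5019 = -4.360 kPa.

-4.36 kPa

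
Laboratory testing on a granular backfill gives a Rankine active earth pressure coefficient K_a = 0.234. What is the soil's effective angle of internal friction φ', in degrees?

38.4°

K_a = tan²(45° − φ/2) ⇒ 45° − φ/2 = arctan(√0.234) = 25.81°.
φ = 2(45° − 25.81°) = 38.37°.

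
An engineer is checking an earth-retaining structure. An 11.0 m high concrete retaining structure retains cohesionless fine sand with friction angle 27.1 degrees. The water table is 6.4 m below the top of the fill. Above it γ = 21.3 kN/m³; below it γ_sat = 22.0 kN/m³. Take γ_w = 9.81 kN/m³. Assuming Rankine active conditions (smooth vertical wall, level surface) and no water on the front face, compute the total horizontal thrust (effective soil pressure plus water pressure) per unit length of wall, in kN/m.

K_a = tan²(45° − φ/2) = 0.3741.
γ' = 22.0 − 9.81 = 12.19 kN/m³. Depth below WT = 4.6 m.
σ'_h at WT = K_a γ d_w = 50.99 kPa; at base = 50.99 + K_a γ' × 4.6 = 71.97 kPa.
P₁ (0–6.4 m) = ½×50.99×6.4 = 163.2. P₂ (6.4–11.0 m) = ½(50.99+71.97)×4.6 = 282.8.
P_w = ½ γ_w h₂² = 0.5×9.81×4.6² = 103.8. Total = 163.2+282.8+103.8 = 549.8 kN/m.

550 kN/m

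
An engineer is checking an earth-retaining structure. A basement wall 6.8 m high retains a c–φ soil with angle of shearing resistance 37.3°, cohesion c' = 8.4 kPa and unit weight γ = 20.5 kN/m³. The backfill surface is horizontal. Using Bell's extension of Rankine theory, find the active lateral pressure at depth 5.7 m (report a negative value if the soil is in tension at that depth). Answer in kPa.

20.3 kPa

K_a = (1 − sin φ)/(1 + sin φ) = 0.2453.
σ_a = K_a γ z − 2c√K_a = 0.2453×20.5×5.7 − 2×8.4×0.4953 = 20.35 kPa.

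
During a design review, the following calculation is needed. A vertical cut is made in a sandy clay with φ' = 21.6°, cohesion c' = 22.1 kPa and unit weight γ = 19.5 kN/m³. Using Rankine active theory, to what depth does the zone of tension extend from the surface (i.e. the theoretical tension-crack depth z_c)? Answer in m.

K_a = tan²(45° − 21.6°/2) = 0.4619; √K_a = 0.6796.
The active pressure is zero where K_a γ z = 2c√K_a, so z_c = 2c/(γ√K_a) = 2×22.1/(19.5×0.6796) = 3.335 m.

3.34 m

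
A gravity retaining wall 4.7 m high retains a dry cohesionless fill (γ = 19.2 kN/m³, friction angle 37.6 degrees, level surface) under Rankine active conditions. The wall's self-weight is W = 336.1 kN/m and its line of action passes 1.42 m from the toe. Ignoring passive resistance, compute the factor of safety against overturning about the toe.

5.93

K_a = tan²(45° − 37.6°/2) = 0.2421.
P_a = ½K_aγH² = 0.5×0.2421×19.2×4.7² = 51.35 kN/m, acting at H/3 = 1.567 m above the base.
Overturning moment M_o = P_a × H/3 = 51.35 × 1.567 = 80.44.
Resisting moment M_r = W × 1.42 = 336.1 × 1.42 = 477.3.
FS_overturning = M_r/M_o = 477.3/80.44 = 5.933.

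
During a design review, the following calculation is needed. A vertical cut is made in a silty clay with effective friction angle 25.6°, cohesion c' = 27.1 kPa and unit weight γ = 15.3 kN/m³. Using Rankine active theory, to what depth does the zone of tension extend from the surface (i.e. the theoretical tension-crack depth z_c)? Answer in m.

5.63 m

K_a = tan²(45° − 25.6°/2) = 0.3966; √K_a = 0.6297.
The active pressure is zero where K_a γ z = 2c√K_a, so z_c = 2c/(γ√K_a) = 2×27.1/(15.3×0.6297) = 5.625 m.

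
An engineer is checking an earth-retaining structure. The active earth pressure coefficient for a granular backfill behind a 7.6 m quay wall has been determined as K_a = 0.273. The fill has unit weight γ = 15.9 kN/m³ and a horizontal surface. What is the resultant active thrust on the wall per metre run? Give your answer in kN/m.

P = ½ K_a γ H² = 0.5 × 0.273 × 15.9 × 7.6² = 125.4 kN/m.

125 kN/m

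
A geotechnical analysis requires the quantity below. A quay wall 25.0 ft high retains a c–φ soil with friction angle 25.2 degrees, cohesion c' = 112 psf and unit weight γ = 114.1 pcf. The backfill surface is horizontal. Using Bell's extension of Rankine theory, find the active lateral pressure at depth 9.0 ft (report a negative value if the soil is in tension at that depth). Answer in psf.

K_a = (1 − sin φ)/(1 + sin φ) = 0.4027.
σ_a = K_a γ z − 2c√K_a = 0.4027×114.1×9.0 − 2×112×0.6346 = 271.4 psf.

271 psf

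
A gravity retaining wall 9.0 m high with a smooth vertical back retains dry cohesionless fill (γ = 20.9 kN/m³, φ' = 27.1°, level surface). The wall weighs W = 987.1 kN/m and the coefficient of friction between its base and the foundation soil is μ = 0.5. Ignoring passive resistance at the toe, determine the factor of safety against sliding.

1.56

K_a = tan²(45° − 27.1°/2) = 0.3741.
P_a = ½K_aγH² = 0.5×0.3741×20.9×9.0² = 316.6 kN/m, acting at H/3 = 3.000 m above the base.
FS_sliding = μW / P_a = 0.5×987.1 / 316.6 = 1.559.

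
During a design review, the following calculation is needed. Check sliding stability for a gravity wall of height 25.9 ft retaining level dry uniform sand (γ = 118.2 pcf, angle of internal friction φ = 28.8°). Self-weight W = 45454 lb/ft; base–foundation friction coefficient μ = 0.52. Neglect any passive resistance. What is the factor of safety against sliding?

K_a = tan²(45° − 28.8°/2) = 0.3498.
P_a = ½K_aγH² = 0.5×0.3498×118.2×25.9² = 13870 lb/ft, acting at H/3 = 8.633 ft above the base.
FS_sliding = μW / P_a = 0.52×45454 / 13870 = 1.705.

1.70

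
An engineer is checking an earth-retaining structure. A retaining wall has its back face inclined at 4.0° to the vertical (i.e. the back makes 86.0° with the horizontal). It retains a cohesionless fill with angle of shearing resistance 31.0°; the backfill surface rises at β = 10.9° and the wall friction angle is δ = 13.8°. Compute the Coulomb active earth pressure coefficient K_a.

K_a = sin²(α+φ) / [sin²α · sin(α−δ) · (1 + √{sin(φ+δ)sin(φ−β) / (sin(α−δ)sin(α+β))})²].
With α = 86.0°, φ = 31.0°, δ = 13.8°, β = 10.9°: K_a = 0.3694.

0.369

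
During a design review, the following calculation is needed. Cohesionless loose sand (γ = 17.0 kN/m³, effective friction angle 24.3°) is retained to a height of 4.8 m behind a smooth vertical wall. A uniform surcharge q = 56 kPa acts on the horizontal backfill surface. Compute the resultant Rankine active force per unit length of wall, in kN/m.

194 kN/m

K_a = tan²(45° − φ/2) = 0.4169.
Soil triangle: ½ K_a γ H² = 0.5×0.4169×17.0×4.8² = 81.65 kN/m.
Surcharge rectangle: K_a q H = 0.4169×56×4.8 = 112.1 kN/m.
Total = 81.65 + 112.1 = 193.7 kN/m.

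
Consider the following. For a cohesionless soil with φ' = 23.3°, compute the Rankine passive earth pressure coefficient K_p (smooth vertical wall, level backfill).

2.31

K_p = (1 + sin φ)/(1 − sin φ) = tan²(45° + 23.3°/2) = 2.309.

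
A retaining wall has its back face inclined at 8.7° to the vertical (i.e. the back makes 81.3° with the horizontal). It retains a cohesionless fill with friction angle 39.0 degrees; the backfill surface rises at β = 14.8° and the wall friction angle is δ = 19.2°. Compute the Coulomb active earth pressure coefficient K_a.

K_a = sin²(α+φ) / [sin²α · sin(α−δ) · (1 + √{sin(φ+δ)sin(φ−β) / (sin(α−δ)sin(α+β))})²].
With α = 81.3°, φ = 39.0°, δ = 19.2°, β = 14.8°: K_a = 0.3250.

0.325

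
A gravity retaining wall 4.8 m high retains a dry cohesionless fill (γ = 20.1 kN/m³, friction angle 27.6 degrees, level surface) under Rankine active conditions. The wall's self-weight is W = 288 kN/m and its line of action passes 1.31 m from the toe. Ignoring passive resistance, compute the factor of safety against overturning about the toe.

2.78

K_a = tan²(45° − 27.6°/2) = 0.3668.
P_a = ½K_aγH² = 0.5×0.3668×20.1×4.8² = 84.93 kN/m, acting at H/3 = 1.600 m above the base.
Overturning moment M_o = P_a × H/3 = 84.93 × 1.600 = 135.9.
Resisting moment M_r = W × 1.31 = 288 × 1.31 = 377.3.
FS_overturning = M_r/M_o = 377.3/135.9 = 2.776.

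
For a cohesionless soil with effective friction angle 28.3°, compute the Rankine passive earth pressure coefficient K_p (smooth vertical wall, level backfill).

2.80

K_p = (1 + sin φ)/(1 − sin φ) = tan²(45° + 28.3°/2) = 2.803.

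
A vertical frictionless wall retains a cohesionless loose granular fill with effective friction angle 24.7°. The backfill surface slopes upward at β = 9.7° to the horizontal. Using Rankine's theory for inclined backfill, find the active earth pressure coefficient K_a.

K_a = cos β · (cos β − √(cos²β − cos²φ)) / (cos β + √(cos²β − cos²φ)).
cos β = 0.9857, cos φ = 0.9085, √(cos²β − cos²φ) = 0.3824.
K_a = 0.9857 × (0.9857 − 0.3824)/(0.9857 + 0.3824) = 0.4347.

0.435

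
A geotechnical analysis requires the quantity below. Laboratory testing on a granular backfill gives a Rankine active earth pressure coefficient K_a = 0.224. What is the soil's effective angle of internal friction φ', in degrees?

K_a = tan²(45° − φ/2) ⇒ 45° − φ/2 = arctan(√0.224) = 25.33°.
φ = 2(45° − 25.33°) = 39.34°.

39.3°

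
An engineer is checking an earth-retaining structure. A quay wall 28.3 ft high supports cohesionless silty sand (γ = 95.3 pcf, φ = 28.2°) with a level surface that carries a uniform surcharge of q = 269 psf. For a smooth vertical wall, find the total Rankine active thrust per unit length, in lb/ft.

K_a = tan²(45° − φ/2) = 0.3582.
Soil triangle: ½ K_a γ H² = 0.5×0.3582×95.3×28.3² = 13670 lb/ft.
Surcharge rectangle: K_a q H = 0.3582×269×28.3 = 2727 lb/ft.
Total = 13670 + 2727 = 16400 lb/ft.

16400 lb/ft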